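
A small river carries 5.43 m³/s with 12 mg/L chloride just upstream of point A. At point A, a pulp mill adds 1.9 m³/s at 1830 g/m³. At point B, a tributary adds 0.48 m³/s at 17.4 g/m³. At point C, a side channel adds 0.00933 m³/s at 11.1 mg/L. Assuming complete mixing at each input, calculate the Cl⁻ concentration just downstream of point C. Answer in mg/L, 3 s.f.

After input A: C = (5.43·12 + 1.9·1830) / 7.33 = 483.2 mg/L.
After input B: C = (7.33·483.2 + 0.48·17.4) / 7.81 = 454.6 mg/L.
After input C: C = (7.81·454.6 + 0.00933·11.1) / 7.819 = 454.1 mg/L.

454 mg/L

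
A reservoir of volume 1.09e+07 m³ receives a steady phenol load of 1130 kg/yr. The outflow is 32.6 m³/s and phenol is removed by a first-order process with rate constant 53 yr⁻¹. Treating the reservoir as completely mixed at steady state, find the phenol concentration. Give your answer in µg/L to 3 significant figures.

Outflow Q = 32.6 m³/s × 3.156e+07 s/yr = 1.029e+09 m³/yr.
Steady-state CSTR mass balance: W = Q·C + k·V·C, so C = W/(Q + kV).
Q + kV = 1.029e+09 + 53·1.09e+07 = 1.606e+09 m³/yr.
C = 1130/1.606e+09 = 7.034e-07 kg/m³ = 0.0007034 mg/L = 0.7034 µg/L.

0.703 µg/L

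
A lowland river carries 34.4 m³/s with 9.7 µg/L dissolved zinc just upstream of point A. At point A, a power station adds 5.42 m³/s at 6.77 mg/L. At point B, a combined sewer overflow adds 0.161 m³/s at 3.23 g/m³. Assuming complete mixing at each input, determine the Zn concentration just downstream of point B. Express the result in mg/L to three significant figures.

0.939 mg/L

9.7 µg/L = 0.0097 mg/L.
After input A: C = (34.4·0.0097 + 5.42·6.77) / 39.82 = 0.9299 mg/L.
After input B: C = (39.82·0.9299 + 0.161·3.23) / 39.98 = 0.9391 mg/L.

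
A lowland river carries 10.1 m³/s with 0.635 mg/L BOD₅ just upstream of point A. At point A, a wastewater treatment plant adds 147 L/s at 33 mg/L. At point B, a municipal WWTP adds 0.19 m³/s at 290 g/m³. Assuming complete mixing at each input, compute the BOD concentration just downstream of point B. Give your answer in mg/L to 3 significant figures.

6.36 mg/L

147 L/s = 0.147 m³/s.
After input A: C = (10.1·0.635 + 0.147·33) / 10.25 = 1.099 mg/L.
After input B: C = (10.25·1.099 + 0.19·290) / 10.44 = 6.359 mg/L.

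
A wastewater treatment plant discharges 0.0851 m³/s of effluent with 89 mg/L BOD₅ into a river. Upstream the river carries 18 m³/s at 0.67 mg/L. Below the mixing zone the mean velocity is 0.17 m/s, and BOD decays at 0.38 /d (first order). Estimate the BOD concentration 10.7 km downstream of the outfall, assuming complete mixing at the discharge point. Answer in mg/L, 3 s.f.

0.823 mg/L

After complete mixing, C₀ = (0.0851·89 + 18·0.67) / 18.09 = 1.086 mg/L.
Travel time t = 1.07e+04 m / 0.17 m/s = 6.294e+04 s = 0.7285 d.
C = 1.086·exp(−0.38·0.7285) = 1.086·0.7582 = 0.8231 mg/L.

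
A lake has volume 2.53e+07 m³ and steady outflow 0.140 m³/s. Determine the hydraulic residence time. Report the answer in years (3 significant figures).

Q = 0.140 m³/s × 3.156e+07 s/yr = 4.418e+06 m³/yr.
Hydraulic residence time τ = V/Q = 2.53e+07/4.418e+06 = 5.726 yr.

5.73 yr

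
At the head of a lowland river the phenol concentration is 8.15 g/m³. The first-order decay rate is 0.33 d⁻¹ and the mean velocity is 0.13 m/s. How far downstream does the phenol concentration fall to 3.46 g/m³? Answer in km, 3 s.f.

29.2 km

From C = C₀·e^(−kt), t = ln(C₀/C)/k = ln(8.15/3.46)/0.33 = 0.8567/0.33 = 2.596 d.
Distance = v·t = 0.13 m/s × 2.243e+05 s = 2.916e+04 m = 29.16 km.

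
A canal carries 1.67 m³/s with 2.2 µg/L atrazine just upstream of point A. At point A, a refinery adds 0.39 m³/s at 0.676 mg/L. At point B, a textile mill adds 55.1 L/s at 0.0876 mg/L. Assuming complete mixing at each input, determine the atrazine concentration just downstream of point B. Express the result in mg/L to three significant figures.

2.2 µg/L = 0.0022 mg/L.
After input A: C = (1.67·0.0022 + 0.39·0.676) / 2.06 = 0.1298 mg/L.
55.1 L/s = 0.0551 m³/s.
After input B: C = (2.06·0.1298 + 0.0551·0.0876) / 2.115 = 0.1287 mg/L.

0.129 mg/L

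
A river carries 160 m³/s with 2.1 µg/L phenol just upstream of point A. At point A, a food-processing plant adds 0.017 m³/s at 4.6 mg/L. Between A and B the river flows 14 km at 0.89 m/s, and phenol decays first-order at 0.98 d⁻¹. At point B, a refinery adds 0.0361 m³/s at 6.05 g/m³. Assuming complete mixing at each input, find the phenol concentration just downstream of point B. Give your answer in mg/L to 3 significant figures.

2.1 µg/L = 0.0021 mg/L.
After input A: C = (160·0.0021 + 0.017·4.6) / 160 = 0.002588 mg/L.
Over the 14 km reach to input B (t = 1.573e+04 s = 0.1821 d), decay gives C = 0.002588·exp(−0.98·0.1821) = 0.002165 mg/L.
After input B: C = (160·0.002165 + 0.0361·6.05) / 160.1 = 0.00353 mg/L.

0.00353 mg/L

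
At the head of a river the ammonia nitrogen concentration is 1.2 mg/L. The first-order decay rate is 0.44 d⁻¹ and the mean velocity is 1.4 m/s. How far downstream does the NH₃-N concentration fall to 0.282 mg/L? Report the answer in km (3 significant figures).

398 km

From C = C₀·e^(−kt), t = ln(C₀/C)/k = ln(1.2/0.282)/0.44 = 1.448/0.44 = 3.291 d.
Distance = v·t = 1.4 m/s × 2.844e+05 s = 3.981e+05 m = 398.1 km.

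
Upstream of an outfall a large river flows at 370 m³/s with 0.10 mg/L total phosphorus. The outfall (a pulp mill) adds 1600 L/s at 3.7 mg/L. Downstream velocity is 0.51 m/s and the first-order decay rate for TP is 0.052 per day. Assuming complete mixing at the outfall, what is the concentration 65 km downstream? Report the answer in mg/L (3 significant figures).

0.107 mg/L

1600 L/s = 1.6 m³/s.
After complete mixing, C₀ = (1.6·3.7 + 370·0.1) / 371.6 = 0.1155 mg/L.
Travel time t = 6.5e+04 m / 0.51 m/s = 1.275e+05 s = 1.475 d.
C = 0.1155·exp(−0.052·1.475) = 0.1155·0.9262 = 0.107 mg/L.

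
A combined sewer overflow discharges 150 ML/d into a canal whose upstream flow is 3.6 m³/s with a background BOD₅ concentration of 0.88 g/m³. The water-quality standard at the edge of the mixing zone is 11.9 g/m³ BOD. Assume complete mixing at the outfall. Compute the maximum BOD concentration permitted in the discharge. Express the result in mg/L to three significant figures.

34.8 mg/L

150 ML/d = 1.736 m³/s.
Mass balance: 11.9·5.336 = 1.736·Cₑ + 3.6·0.88.
Cₑ = (63.5 − 3.168) / 1.736 = 34.75 mg/L.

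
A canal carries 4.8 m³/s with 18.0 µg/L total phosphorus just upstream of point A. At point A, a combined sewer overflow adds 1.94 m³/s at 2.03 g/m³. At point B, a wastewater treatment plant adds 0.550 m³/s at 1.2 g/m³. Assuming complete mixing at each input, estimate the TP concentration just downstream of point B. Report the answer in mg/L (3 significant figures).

18.0 µg/L = 0.018 mg/L.
After input A: C = (4.8·0.018 + 1.94·2.03) / 6.74 = 0.5971 mg/L.
After input B: C = (6.74·0.5971 + 0.55·1.2) / 7.29 = 0.6426 mg/L.

0.643 mg/L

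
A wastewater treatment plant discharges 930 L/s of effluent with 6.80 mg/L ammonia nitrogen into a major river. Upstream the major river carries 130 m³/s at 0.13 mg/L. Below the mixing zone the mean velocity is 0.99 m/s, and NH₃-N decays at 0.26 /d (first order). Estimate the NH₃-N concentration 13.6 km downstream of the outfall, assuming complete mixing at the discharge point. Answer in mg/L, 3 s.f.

930 L/s = 0.93 m³/s.
After complete mixing, C₀ = (0.93·6.8 + 130·0.13) / 130.9 = 0.1774 mg/L.
Travel time t = 1.36e+04 m / 0.99 m/s = 1.374e+04 s = 0.159 d.
C = 0.1774·exp(−0.26·0.159) = 0.1774·0.9595 = 0.1702 mg/L.

0.170 mg/L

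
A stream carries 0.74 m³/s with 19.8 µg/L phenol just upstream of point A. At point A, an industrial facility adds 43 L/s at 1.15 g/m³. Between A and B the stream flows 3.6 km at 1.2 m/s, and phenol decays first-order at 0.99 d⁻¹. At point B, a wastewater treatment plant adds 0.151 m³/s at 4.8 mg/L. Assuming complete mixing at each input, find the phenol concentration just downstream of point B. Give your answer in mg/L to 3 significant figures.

0.842 mg/L

19.8 µg/L = 0.0198 mg/L.
43 L/s = 0.043 m³/s.
After input A: C = (0.74·0.0198 + 0.043·1.15) / 0.783 = 0.08187 mg/L.
Over the 3.6 km reach to input B (t = 3000 s = 0.03472 d), decay gives C = 0.08187·exp(−0.99·0.03472) = 0.0791 mg/L.
After input B: C = (0.783·0.0791 + 0.151·4.8) / 0.934 = 0.8423 mg/L.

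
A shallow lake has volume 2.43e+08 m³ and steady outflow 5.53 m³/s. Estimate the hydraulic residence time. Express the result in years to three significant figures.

1.39 yr

Q = 5.53 m³/s × 3.156e+07 s/yr = 1.745e+08 m³/yr.
Hydraulic residence time τ = V/Q = 2.43e+08/1.745e+08 = 1.392 yr.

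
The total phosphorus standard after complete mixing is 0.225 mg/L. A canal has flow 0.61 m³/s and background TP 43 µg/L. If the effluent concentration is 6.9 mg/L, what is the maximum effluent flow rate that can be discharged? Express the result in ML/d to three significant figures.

43 µg/L = 0.043 mg/L.
Mass balance at complete mixing: C_std·(Q_w + Q_r) = Q_w·C_e + Q_r·C_b.
Rearranging, Q_w = Q_r·(C_std − C_b)/(C_e − C_std) = 0.61·(0.225 − 0.043) / (6.9 − 0.225) = 0.01663 m³/s.
= 1.437 ML/d.

1.44 ML/d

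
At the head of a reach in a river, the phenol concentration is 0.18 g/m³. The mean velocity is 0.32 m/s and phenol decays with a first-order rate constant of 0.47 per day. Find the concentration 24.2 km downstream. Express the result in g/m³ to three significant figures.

0.119 g/m³

Travel time t = 24.2 km / 0.32 m/s = 2.42e+04/0.32 = 7.562e+04 s = 0.8753 d.
First-order decay: C = 0.18·exp(−0.47·0.8753) = 0.18·0.6627 = 0.1193 g/m³.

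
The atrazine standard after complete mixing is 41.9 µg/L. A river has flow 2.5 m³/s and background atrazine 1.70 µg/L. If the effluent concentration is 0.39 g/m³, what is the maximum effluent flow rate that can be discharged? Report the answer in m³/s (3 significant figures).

1.70 µg/L = 0.0017 mg/L.
41.9 µg/L = 0.0419 mg/L.
Mass balance at complete mixing: C_std·(Q_w + Q_r) = Q_w·C_e + Q_r·C_b.
Rearranging, Q_w = Q_r·(C_std − C_b)/(C_e − C_std) = 2.5·(0.0419 − 0.0017) / (0.39 − 0.0419) = 0.2887 m³/s.

0.289 m³/s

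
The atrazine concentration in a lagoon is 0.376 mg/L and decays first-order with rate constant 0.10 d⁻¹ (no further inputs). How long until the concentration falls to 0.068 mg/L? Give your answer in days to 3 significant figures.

17.1 d

t = ln(C₀/C)/k = ln(0.376/0.068)/0.10 = 1.71/0.10 = 17.1 d.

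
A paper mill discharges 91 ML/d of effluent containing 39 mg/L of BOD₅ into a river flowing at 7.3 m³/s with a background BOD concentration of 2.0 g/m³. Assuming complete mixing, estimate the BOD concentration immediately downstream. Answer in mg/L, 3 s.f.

6.67 mg/L

91 ML/d = 1.053 m³/s.
By mass balance at complete mixing, C = (1.053·39 + 7.3·2) / (1.053 + 7.3) = 55.68/8.353 = 6.665 mg/L.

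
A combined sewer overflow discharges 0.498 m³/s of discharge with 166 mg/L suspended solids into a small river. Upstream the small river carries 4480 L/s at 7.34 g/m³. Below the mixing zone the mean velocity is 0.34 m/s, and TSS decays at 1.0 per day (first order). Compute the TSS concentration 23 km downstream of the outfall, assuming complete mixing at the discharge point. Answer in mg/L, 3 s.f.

4480 L/s = 4.48 m³/s.
After complete mixing, C₀ = (0.498·166 + 4.48·7.34) / 4.978 = 23.21 mg/L.
Travel time t = 2.3e+04 m / 0.34 m/s = 6.765e+04 s = 0.783 d.
C = 23.21·exp(−1.0·0.783) = 23.21·0.4571 = 10.61 mg/L.

10.6 mg/L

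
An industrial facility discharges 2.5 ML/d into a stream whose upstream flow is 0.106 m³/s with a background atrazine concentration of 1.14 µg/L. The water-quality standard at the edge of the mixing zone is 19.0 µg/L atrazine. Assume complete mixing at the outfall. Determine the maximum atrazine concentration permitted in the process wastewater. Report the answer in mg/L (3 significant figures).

0.0844 mg/L

2.5 ML/d = 0.02894 m³/s.
1.14 µg/L = 0.00114 mg/L.
19.0 µg/L = 0.019 mg/L.
Mass balance: 0.019·0.1349 = 0.02894·Cₑ + 0.106·0.00114.
Cₑ = (0.002564 − 0.0001208) / 0.02894 = 0.08443 mg/L.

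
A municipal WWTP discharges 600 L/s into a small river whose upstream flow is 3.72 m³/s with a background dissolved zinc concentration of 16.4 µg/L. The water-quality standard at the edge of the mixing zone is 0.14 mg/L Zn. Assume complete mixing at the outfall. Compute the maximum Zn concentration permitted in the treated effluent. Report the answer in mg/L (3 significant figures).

600 L/s = 0.6 m³/s.
16.4 µg/L = 0.0164 mg/L.
Mass balance: 0.14·4.32 = 0.6·Cₑ + 3.72·0.0164.
Cₑ = (0.6048 − 0.06101) / 0.6 = 0.9063 mg/L.

0.906 mg/L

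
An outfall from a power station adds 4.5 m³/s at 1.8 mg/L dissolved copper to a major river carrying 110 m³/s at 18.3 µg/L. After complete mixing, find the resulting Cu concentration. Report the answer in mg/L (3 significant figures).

0.0883 mg/L

18.3 µg/L = 0.0183 mg/L.
By mass balance at complete mixing, C = (4.5·1.8 + 110·0.0183) / (4.5 + 110) = 10.11/114.5 = 0.08832 mg/L.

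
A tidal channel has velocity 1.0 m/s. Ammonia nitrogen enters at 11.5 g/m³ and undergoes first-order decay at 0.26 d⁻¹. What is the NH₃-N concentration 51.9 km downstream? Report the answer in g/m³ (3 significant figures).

Travel time t = 51.9 km / 1.0 m/s = 5.19e+04/1.0 = 5.19e+04 s = 0.6007 d.
First-order decay: C = 11.5·exp(−0.26·0.6007) = 11.5·0.8554 = 9.837 g/m³.

9.84 g/m³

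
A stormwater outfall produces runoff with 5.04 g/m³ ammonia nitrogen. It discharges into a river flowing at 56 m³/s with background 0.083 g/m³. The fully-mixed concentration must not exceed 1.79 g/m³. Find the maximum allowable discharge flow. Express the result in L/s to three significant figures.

Mass balance at complete mixing: C_std·(Q_w + Q_r) = Q_w·C_e + Q_r·C_b.
Rearranging, Q_w = Q_r·(C_std − C_b)/(C_e − C_std) = 56·(1.79 − 0.083) / (5.04 − 1.79) = 29.41 m³/s.
= 2.941e+04 L/s.

29400 L/s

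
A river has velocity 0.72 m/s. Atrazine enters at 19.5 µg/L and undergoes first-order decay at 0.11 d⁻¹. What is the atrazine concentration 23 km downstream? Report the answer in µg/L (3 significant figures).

Travel time t = 23 km / 0.72 m/s = 2.3e+04/0.72 = 3.194e+04 s = 0.3697 d.
First-order decay: C = 19.5·exp(−0.11·0.3697) = 19.5·0.9601 = 18.72 µg/L.

18.7 µg/L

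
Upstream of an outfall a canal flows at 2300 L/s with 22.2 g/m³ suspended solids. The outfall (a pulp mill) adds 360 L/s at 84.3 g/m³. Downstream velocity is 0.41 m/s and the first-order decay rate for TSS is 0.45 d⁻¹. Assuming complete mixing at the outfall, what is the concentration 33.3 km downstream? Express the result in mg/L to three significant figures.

360 L/s = 0.36 m³/s.
2300 L/s = 2.3 m³/s.
After complete mixing, C₀ = (0.36·84.3 + 2.3·22.2) / 2.66 = 30.6 mg/L.
Travel time t = 3.33e+04 m / 0.41 m/s = 8.122e+04 s = 0.94 d.
C = 30.6·exp(−0.45·0.94) = 30.6·0.6551 = 20.05 mg/L.

20.0 mg/L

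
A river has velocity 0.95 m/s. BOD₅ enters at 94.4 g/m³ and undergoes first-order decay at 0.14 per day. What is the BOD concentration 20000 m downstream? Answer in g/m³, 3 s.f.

Travel time t = 20000 m / 0.95 m/s = 2e+04/0.95 = 2.105e+04 s = 0.2437 d.
First-order decay: C = 94.4·exp(−0.14·0.2437) = 94.4·0.9665 = 91.23 g/m³.

91.2 g/m³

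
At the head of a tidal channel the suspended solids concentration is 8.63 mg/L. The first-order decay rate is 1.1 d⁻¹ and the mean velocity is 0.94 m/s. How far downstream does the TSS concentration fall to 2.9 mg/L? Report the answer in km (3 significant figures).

From C = C₀·e^(−kt), t = ln(C₀/C)/k = ln(8.63/2.9)/1.1 = 1.091/1.1 = 0.9914 d.
Distance = v·t = 0.94 m/s × 8.566e+04 s = 8.052e+04 m = 80.52 km.

80.5 km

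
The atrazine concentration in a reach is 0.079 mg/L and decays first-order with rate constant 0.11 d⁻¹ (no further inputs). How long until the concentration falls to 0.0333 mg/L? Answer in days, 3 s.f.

7.85 d

t = ln(C₀/C)/k = ln(0.079/0.0333)/0.11 = 0.8639/0.11 = 7.854 d.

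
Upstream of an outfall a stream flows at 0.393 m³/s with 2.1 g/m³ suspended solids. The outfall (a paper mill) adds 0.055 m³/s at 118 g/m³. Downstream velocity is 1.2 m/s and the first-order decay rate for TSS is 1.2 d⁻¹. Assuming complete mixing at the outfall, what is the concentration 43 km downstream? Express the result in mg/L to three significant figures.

9.93 mg/L

After complete mixing, C₀ = (0.055·118 + 0.393·2.1) / 0.448 = 16.33 mg/L.
Travel time t = 4.3e+04 m / 1.2 m/s = 3.583e+04 s = 0.4147 d.
C = 16.33·exp(−1.2·0.4147) = 16.33·0.6079 = 9.927 mg/L.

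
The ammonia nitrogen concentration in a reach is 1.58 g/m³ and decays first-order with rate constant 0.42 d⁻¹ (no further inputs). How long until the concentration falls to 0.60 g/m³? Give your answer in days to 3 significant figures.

t = ln(C₀/C)/k = ln(1.58/0.60)/0.42 = 0.9683/0.42 = 2.305 d.

2.31 d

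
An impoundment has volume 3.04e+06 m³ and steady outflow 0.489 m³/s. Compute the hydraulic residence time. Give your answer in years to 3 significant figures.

0.197 yr

Q = 0.489 m³/s × 3.156e+07 s/yr = 1.543e+07 m³/yr.
Hydraulic residence time τ = V/Q = 3.04e+06/1.543e+07 = 0.197 yr.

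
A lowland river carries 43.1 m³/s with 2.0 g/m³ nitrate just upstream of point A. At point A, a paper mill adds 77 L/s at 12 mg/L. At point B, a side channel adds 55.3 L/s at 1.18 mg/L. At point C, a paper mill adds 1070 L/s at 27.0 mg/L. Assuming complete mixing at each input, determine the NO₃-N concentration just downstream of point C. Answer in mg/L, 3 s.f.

2.62 mg/L

77 L/s = 0.077 m³/s.
After input A: C = (43.1·2 + 0.077·12) / 43.18 = 2.018 mg/L.
55.3 L/s = 0.0553 m³/s.
After input B: C = (43.18·2.018 + 0.0553·1.18) / 43.23 = 2.017 mg/L.
1070 L/s = 1.07 m³/s.
After input C: C = (43.23·2.017 + 1.07·27) / 44.3 = 2.62 mg/L.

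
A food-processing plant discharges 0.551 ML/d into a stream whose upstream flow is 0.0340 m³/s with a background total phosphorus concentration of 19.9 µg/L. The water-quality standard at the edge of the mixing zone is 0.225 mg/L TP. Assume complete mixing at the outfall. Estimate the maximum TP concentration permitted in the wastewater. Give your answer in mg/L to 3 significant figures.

0.551 ML/d = 0.006377 m³/s.
19.9 µg/L = 0.0199 mg/L.
Mass balance: 0.225·0.04038 = 0.006377·Cₑ + 0.034·0.0199.
Cₑ = (0.009085 − 0.0006766) / 0.006377 = 1.318 mg/L.

1.32 mg/L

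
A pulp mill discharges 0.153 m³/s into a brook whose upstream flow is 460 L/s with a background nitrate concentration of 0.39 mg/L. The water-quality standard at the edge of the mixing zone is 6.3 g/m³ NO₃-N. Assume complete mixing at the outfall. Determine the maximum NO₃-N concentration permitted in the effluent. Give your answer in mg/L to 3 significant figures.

460 L/s = 0.46 m³/s.
Mass balance: 6.3·0.613 = 0.153·Cₑ + 0.46·0.39.
Cₑ = (3.862 − 0.1794) / 0.153 = 24.07 mg/L.

24.1 mg/L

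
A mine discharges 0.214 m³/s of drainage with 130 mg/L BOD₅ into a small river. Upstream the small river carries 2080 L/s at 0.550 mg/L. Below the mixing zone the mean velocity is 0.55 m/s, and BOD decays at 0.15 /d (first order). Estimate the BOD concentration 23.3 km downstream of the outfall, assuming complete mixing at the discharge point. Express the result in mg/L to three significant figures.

2080 L/s = 2.08 m³/s.
After complete mixing, C₀ = (0.214·130 + 2.08·0.55) / 2.294 = 12.63 mg/L.
Travel time t = 2.33e+04 m / 0.55 m/s = 4.236e+04 s = 0.4903 d.
C = 12.63·exp(−0.15·0.4903) = 12.63·0.9291 = 11.73 mg/L.

11.7 mg/L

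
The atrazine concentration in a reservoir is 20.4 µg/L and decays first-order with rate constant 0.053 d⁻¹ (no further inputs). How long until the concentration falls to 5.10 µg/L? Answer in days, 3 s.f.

26.2 d

t = ln(C₀/C)/k = ln(20.4/5.10)/0.053 = 1.386/0.053 = 26.16 d.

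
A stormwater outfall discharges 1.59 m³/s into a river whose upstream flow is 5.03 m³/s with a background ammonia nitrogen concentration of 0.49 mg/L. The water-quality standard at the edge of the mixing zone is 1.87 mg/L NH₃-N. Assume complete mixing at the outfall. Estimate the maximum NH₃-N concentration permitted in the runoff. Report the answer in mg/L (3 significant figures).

6.24 mg/L

Mass balance: 1.87·6.62 = 1.59·Cₑ + 5.03·0.49.
Cₑ = (12.38 − 2.465) / 1.59 = 6.236 mg/L.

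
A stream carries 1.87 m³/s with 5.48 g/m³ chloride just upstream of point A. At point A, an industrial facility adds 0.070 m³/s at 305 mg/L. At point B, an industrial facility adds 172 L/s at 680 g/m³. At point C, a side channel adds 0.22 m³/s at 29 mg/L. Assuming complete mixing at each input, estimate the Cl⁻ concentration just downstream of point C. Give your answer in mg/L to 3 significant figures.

66.4 mg/L

After input A: C = (1.87·5.48 + 0.07·305) / 1.94 = 16.29 mg/L.
172 L/s = 0.172 m³/s.
After input B: C = (1.94·16.29 + 0.172·680) / 2.112 = 70.34 mg/L.
After input C: C = (2.112·70.34 + 0.22·29) / 2.332 = 66.44 mg/L.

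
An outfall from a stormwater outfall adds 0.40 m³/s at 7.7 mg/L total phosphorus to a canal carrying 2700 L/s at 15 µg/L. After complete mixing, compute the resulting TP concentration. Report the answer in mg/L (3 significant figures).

2700 L/s = 2.7 m³/s.
15 µg/L = 0.015 mg/L.
Flow-weighted mixing gives C = (0.4·7.7 + 2.7·0.015) / (0.4 + 2.7) = 3.121/3.1 = 1.007 mg/L.

1.01 mg/L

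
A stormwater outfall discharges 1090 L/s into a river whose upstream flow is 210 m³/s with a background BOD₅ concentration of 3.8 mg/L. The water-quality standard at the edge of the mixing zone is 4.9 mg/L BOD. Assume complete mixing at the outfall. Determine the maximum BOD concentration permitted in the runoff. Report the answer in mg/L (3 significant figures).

217 mg/L

1090 L/s = 1.09 m³/s.
Mass balance: 4.9·211.1 = 1.09·Cₑ + 210·3.8.
Cₑ = (1034 − 798) / 1.09 = 216.8 mg/L.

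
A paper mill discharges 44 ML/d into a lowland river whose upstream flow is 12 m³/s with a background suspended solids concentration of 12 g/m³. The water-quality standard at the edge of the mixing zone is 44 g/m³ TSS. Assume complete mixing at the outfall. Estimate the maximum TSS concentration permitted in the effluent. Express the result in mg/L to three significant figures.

798 mg/L

44 ML/d = 0.5093 m³/s.
Mass balance: 44·12.51 = 0.5093·Cₑ + 12·12.
Cₑ = (550.4 − 144) / 0.5093 = 798 mg/L.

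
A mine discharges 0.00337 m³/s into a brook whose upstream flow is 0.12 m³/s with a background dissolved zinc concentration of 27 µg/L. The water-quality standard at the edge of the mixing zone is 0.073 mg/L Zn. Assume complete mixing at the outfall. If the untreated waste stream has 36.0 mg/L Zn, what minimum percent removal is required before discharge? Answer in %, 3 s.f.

27 µg/L = 0.027 mg/L.
Mass balance: 0.073·0.1234 = 0.00337·Cₑ + 0.12·0.027.
Cₑ = (0.009006 − 0.00324) / 0.00337 = 1.711 mg/L.
Required removal = 1 − 1.711/36.0 = 95.25 %.

95.2 %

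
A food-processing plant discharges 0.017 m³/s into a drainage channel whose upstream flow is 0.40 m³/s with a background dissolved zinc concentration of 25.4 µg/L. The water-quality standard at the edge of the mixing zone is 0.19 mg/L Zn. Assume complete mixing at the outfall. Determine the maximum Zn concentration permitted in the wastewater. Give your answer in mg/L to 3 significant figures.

25.4 µg/L = 0.0254 mg/L.
Mass balance: 0.19·0.417 = 0.017·Cₑ + 0.4·0.0254.
Cₑ = (0.07923 − 0.01016) / 0.017 = 4.063 mg/L.

4.06 mg/L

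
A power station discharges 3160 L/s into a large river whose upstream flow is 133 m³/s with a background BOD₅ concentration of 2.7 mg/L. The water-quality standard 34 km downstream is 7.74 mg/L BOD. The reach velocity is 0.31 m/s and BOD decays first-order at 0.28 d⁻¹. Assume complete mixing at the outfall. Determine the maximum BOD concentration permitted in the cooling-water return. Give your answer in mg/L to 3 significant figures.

3160 L/s = 3.16 m³/s.
Travel time to the compliance point: t = 3.4e+04/0.31 = 1.097e+05 s = 1.269 d; decay factor exp(−0.28·1.269) = 0.7009.
So the concentration just after mixing may be at most 7.74/0.7009 = 11.04 mg/L.
Mass balance: 11.04·136.2 = 3.16·Cₑ + 133·2.7.
Cₑ = (1504 − 359.1) / 3.16 = 362.2 mg/L.

362 mg/L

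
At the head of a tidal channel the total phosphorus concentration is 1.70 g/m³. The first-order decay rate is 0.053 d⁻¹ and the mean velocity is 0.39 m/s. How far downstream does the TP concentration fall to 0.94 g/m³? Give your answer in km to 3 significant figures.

From C = C₀·e^(−kt), t = ln(C₀/C)/k = ln(1.70/0.94)/0.053 = 0.5925/0.053 = 11.18 d.
Distance = v·t = 0.39 m/s × 9.659e+05 s = 3.767e+05 m = 376.7 km.

377 km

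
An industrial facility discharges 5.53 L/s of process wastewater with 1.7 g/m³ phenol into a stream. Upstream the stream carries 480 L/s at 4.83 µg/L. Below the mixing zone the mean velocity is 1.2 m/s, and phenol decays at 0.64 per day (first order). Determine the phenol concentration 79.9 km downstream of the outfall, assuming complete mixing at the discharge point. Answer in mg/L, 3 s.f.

5.53 L/s = 0.00553 m³/s.
480 L/s = 0.48 m³/s.
4.83 µg/L = 0.00483 mg/L.
After complete mixing, C₀ = (0.00553·1.7 + 0.48·0.00483) / 0.4855 = 0.02414 mg/L.
Travel time t = 7.99e+04 m / 1.2 m/s = 6.658e+04 s = 0.7706 d.
C = 0.02414·exp(−0.64·0.7706) = 0.02414·0.6107 = 0.01474 mg/L.

0.0147 mg/L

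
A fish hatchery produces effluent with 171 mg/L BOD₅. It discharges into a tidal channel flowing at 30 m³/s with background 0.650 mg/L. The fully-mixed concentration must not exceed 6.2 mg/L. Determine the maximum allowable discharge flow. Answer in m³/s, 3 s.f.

Mass balance at complete mixing: C_std·(Q_w + Q_r) = Q_w·C_e + Q_r·C_b.
Rearranging, Q_w = Q_r·(C_std − C_b)/(C_e − C_std) = 30·(6.2 − 0.65) / (171 − 6.2) = 1.01 m³/s.

1.01 m³/s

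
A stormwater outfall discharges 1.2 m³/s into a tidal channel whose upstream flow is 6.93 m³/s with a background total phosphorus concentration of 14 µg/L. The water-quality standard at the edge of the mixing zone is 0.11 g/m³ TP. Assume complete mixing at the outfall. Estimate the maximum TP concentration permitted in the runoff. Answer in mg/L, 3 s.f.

14 µg/L = 0.014 mg/L.
Mass balance: 0.11·8.13 = 1.2·Cₑ + 6.93·0.014.
Cₑ = (0.8943 − 0.09702) / 1.2 = 0.6644 mg/L.

0.664 mg/L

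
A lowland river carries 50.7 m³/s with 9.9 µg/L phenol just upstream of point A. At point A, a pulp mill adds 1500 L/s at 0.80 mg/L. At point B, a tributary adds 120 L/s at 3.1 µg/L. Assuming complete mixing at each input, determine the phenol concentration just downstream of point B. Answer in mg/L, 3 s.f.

9.9 µg/L = 0.0099 mg/L.
1500 L/s = 1.5 m³/s.
After input A: C = (50.7·0.0099 + 1.5·0.8) / 52.2 = 0.0326 mg/L.
120 L/s = 0.12 m³/s.
3.1 µg/L = 0.0031 mg/L.
After input B: C = (52.2·0.0326 + 0.12·0.0031) / 52.32 = 0.03254 mg/L.

0.0325 mg/L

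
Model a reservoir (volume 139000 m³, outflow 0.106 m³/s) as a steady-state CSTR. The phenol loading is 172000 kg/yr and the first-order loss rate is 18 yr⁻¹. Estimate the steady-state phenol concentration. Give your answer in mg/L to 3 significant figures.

29.4 mg/L

Outflow Q = 0.106 m³/s × 3.156e+07 s/yr = 3.345e+06 m³/yr.
Steady-state CSTR mass balance: W = Q·C + k·V·C, so C = W/(Q + kV).
Q + kV = 3.345e+06 + 18·139000 = 5.847e+06 m³/yr.
C = 172000/5.847e+06 = 0.02942 kg/m³ = 29.42 mg/L.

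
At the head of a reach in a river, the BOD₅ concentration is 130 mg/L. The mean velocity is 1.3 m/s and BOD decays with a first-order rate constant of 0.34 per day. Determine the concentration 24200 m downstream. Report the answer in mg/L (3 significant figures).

Travel time t = 24200 m / 1.3 m/s = 2.42e+04/1.3 = 1.862e+04 s = 0.2155 d.
First-order decay: C = 130·exp(−0.34·0.2155) = 130·0.9294 = 120.8 mg/L.

121 mg/L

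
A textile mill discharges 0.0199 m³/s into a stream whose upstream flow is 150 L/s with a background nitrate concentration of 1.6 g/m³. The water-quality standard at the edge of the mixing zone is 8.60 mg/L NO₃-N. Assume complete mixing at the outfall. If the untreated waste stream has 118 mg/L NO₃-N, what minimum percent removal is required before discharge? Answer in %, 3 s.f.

48.0 %

150 L/s = 0.15 m³/s.
Mass balance: 8.6·0.1699 = 0.0199·Cₑ + 0.15·1.6.
Cₑ = (1.461 − 0.24) / 0.0199 = 61.36 mg/L.
Required removal = 1 − 61.36/118 = 48 %.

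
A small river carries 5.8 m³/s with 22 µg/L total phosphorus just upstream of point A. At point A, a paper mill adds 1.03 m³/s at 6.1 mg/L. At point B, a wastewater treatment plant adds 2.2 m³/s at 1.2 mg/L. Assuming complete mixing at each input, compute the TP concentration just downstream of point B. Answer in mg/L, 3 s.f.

22 µg/L = 0.022 mg/L.
After input A: C = (5.8·0.022 + 1.03·6.1) / 6.83 = 0.9386 mg/L.
After input B: C = (6.83·0.9386 + 2.2·1.2) / 9.03 = 1.002 mg/L.

1.00 mg/L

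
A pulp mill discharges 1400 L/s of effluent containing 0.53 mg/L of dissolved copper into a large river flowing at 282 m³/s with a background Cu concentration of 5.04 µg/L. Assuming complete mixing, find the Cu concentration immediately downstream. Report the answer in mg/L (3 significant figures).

1400 L/s = 1.4 m³/s.
5.04 µg/L = 0.00504 mg/L.
By mass balance at complete mixing, C = (1.4·0.53 + 282·0.00504) / (1.4 + 282) = 2.163/283.4 = 0.007633 mg/L.

0.00763 mg/L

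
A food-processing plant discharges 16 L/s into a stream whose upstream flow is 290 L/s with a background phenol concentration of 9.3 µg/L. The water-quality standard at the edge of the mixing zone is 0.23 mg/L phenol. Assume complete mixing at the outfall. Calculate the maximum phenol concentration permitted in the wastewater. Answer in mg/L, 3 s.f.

4.23 mg/L

16 L/s = 0.016 m³/s.
290 L/s = 0.29 m³/s.
9.3 µg/L = 0.0093 mg/L.
Mass balance: 0.23·0.306 = 0.016·Cₑ + 0.29·0.0093.
Cₑ = (0.07038 − 0.002697) / 0.016 = 4.23 mg/L.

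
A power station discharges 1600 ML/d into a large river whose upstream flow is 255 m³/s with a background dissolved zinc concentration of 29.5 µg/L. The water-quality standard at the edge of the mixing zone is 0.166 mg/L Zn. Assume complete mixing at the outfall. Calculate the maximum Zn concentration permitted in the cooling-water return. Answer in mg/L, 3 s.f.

1600 ML/d = 18.52 m³/s.
29.5 µg/L = 0.0295 mg/L.
Mass balance: 0.166·273.5 = 18.52·Cₑ + 255·0.0295.
Cₑ = (45.4 − 7.523) / 18.52 = 2.046 mg/L.

2.05 mg/L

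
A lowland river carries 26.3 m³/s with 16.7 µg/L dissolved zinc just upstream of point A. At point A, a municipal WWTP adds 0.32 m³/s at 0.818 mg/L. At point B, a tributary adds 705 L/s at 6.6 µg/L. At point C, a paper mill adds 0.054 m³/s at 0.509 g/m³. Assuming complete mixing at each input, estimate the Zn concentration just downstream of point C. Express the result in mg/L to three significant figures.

16.7 µg/L = 0.0167 mg/L.
After input A: C = (26.3·0.0167 + 0.32·0.818) / 26.62 = 0.02633 mg/L.
705 L/s = 0.705 m³/s.
6.6 µg/L = 0.0066 mg/L.
After input B: C = (26.62·0.02633 + 0.705·0.0066) / 27.32 = 0.02582 mg/L.
After input C: C = (27.32·0.02582 + 0.054·0.509) / 27.38 = 0.02678 mg/L.

0.0268 mg/L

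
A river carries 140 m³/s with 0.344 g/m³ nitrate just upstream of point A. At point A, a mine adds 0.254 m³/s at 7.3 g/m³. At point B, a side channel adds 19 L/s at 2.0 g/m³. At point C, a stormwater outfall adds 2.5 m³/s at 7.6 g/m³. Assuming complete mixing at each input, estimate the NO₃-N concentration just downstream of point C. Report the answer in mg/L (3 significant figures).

After input A: C = (140·0.344 + 0.254·7.3) / 140.3 = 0.3566 mg/L.
19 L/s = 0.019 m³/s.
After input B: C = (140.3·0.3566 + 0.019·2) / 140.3 = 0.3568 mg/L.
After input C: C = (140.3·0.3568 + 2.5·7.6) / 142.8 = 0.4837 mg/L.

0.484 mg/L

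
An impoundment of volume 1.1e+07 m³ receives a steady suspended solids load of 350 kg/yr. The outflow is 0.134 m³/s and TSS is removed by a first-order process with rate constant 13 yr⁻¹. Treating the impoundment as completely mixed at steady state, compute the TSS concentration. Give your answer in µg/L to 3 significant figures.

Outflow Q = 0.134 m³/s × 3.156e+07 s/yr = 4.229e+06 m³/yr.
Steady-state CSTR mass balance: W = Q·C + k·V·C, so C = W/(Q + kV).
Q + kV = 4.229e+06 + 13·1.1e+07 = 1.472e+08 m³/yr.
C = 350/1.472e+08 = 2.377e-06 kg/m³ = 0.002377 mg/L = 2.377 µg/L.

2.38 µg/L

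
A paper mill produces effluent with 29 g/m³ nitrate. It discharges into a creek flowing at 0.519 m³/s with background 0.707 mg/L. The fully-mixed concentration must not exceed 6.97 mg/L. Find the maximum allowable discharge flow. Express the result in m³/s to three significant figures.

Mass balance at complete mixing: C_std·(Q_w + Q_r) = Q_w·C_e + Q_r·C_b.
Rearranging, Q_w = Q_r·(C_std − C_b)/(C_e − C_std) = 0.519·(6.97 − 0.707) / (29 − 6.97) = 0.1475 m³/s.

0.148 m³/s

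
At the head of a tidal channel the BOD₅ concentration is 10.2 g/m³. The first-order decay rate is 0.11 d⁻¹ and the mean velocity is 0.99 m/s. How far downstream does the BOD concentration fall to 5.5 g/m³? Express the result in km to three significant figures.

From C = C₀·e^(−kt), t = ln(C₀/C)/k = ln(10.2/5.5)/0.11 = 0.6176/0.11 = 5.615 d.
Distance = v·t = 0.99 m/s × 4.851e+05 s = 4.803e+05 m = 480.3 km.

480 km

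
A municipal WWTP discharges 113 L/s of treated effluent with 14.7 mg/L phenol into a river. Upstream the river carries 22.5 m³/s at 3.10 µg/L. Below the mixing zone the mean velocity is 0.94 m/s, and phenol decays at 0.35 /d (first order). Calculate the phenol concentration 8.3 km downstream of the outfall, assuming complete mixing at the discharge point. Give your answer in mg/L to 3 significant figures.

113 L/s = 0.113 m³/s.
3.10 µg/L = 0.0031 mg/L.
After complete mixing, C₀ = (0.113·14.7 + 22.5·0.0031) / 22.61 = 0.07654 mg/L.
Travel time t = 8300 m / 0.94 m/s = 8830 s = 0.1022 d.
C = 0.07654·exp(−0.35·0.1022) = 0.07654·0.9649 = 0.07385 mg/L.

0.0739 mg/L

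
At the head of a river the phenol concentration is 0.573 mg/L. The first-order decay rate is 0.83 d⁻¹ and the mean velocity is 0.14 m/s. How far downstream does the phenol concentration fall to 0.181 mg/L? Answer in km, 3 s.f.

From C = C₀·e^(−kt), t = ln(C₀/C)/k = ln(0.573/0.181)/0.83 = 1.152/0.83 = 1.388 d.
Distance = v·t = 0.14 m/s × 1.2e+05 s = 1.679e+04 m = 16.79 km.

16.8 km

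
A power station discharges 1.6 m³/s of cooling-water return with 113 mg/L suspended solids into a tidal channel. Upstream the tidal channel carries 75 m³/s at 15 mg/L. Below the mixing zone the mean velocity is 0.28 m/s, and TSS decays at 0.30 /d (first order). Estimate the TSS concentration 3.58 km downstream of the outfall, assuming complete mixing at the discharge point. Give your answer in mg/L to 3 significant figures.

16.3 mg/L

After complete mixing, C₀ = (1.6·113 + 75·15) / 76.6 = 17.05 mg/L.
Travel time t = 3580 m / 0.28 m/s = 1.279e+04 s = 0.148 d.
C = 17.05·exp(−0.30·0.148) = 17.05·0.9566 = 16.31 mg/L.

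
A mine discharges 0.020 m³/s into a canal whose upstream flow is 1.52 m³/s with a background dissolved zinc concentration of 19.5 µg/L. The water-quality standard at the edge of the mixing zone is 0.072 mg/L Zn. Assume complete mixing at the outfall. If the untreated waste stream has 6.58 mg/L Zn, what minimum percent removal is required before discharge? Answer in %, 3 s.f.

38.3 %

19.5 µg/L = 0.0195 mg/L.
Mass balance: 0.072·1.54 = 0.02·Cₑ + 1.52·0.0195.
Cₑ = (0.1109 − 0.02964) / 0.02 = 4.062 mg/L.
Required removal = 1 − 4.062/6.58 = 38.27 %.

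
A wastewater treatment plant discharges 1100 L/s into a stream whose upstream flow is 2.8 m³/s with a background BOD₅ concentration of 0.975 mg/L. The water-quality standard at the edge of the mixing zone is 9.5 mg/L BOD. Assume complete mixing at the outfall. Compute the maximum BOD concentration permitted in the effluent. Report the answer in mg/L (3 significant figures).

31.2 mg/L

1100 L/s = 1.1 m³/s.
Mass balance: 9.5·3.9 = 1.1·Cₑ + 2.8·0.975.
Cₑ = (37.05 − 2.73) / 1.1 = 31.2 mg/L.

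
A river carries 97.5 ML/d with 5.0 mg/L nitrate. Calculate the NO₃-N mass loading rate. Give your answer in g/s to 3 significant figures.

5.64 g/s

97.5 ML/d = 1.128 m³/s.
Mass flux = Q·C = 1.128 m³/s × 5 g/m³ = 5.642 g/s.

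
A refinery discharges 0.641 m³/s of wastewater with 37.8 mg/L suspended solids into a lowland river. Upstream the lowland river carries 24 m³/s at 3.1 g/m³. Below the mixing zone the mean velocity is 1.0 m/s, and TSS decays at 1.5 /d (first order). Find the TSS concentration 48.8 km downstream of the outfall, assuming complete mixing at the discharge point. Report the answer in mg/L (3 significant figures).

1.72 mg/L

After complete mixing, C₀ = (0.641·37.8 + 24·3.1) / 24.64 = 4.003 mg/L.
Travel time t = 4.88e+04 m / 1.0 m/s = 4.88e+04 s = 0.5648 d.
C = 4.003·exp(−1.5·0.5648) = 4.003·0.4286 = 1.716 mg/L.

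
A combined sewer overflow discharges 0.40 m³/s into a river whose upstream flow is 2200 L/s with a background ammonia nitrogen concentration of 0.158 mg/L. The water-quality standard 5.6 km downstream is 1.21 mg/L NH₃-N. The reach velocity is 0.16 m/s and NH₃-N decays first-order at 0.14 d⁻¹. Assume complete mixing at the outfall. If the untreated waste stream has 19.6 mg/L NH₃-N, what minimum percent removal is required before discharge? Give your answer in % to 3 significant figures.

62.0 %

2200 L/s = 2.2 m³/s.
Travel time to the compliance point: t = 5600/0.16 = 3.5e+04 s = 0.4051 d; decay factor exp(−0.14·0.4051) = 0.9449.
So the concentration just after mixing may be at most 1.21/0.9449 = 1.281 mg/L.
Mass balance: 1.281·2.6 = 0.4·Cₑ + 2.2·0.158.
Cₑ = (3.33 − 0.3476) / 0.4 = 7.455 mg/L.
Required removal = 1 − 7.455/19.6 = 61.96 %.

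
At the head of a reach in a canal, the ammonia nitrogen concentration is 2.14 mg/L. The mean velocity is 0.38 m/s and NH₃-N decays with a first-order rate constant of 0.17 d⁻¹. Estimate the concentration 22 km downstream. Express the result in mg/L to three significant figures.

1.91 mg/L

Travel time t = 22 km / 0.38 m/s = 2.2e+04/0.38 = 5.789e+04 s = 0.6701 d.
First-order decay: C = 2.14·exp(−0.17·0.6701) = 2.14·0.8923 = 1.91 mg/L.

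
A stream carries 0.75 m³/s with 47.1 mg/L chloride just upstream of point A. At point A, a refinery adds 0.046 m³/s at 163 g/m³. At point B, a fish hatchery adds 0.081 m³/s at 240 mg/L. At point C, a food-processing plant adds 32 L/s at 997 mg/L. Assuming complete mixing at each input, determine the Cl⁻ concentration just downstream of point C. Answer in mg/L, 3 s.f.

104 mg/L

After input A: C = (0.75·47.1 + 0.046·163) / 0.796 = 53.8 mg/L.
After input B: C = (0.796·53.8 + 0.081·240) / 0.877 = 71 mg/L.
32 L/s = 0.032 m³/s.
After input C: C = (0.877·71 + 0.032·997) / 0.909 = 103.6 mg/L.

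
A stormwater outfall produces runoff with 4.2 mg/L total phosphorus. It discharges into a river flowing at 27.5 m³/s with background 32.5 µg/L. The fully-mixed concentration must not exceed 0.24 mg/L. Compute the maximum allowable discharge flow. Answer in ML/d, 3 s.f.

32.5 µg/L = 0.0325 mg/L.
Mass balance at complete mixing: C_std·(Q_w + Q_r) = Q_w·C_e + Q_r·C_b.
Rearranging, Q_w = Q_r·(C_std − C_b)/(C_e − C_std) = 27.5·(0.24 − 0.0325) / (4.2 − 0.24) = 1.441 m³/s.
= 124.5 ML/d.

124 ML/d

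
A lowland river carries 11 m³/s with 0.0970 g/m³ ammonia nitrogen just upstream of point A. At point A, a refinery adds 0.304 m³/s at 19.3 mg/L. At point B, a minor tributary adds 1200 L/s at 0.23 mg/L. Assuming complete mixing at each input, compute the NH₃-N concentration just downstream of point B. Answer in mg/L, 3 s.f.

After input A: C = (11·0.097 + 0.304·19.3) / 11.3 = 0.6134 mg/L.
1200 L/s = 1.2 m³/s.
After input B: C = (11.3·0.6134 + 1.2·0.23) / 12.5 = 0.5766 mg/L.

0.577 mg/L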